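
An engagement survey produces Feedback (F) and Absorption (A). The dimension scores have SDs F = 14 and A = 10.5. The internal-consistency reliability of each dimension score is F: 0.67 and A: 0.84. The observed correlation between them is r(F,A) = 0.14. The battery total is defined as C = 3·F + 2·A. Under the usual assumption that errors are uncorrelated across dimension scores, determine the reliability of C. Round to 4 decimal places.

0.7338

Var(C) = 3²·14² + 2²·10.5² + 2·[6·14·10.5·0.14] = 2205 + 246.96 = 2451.96.
Under uncorrelated errors the observed covariances equal the true-score covariances, so only the own-variance terms attenuate.
True-score variance = [3²·14²·0.67 + 2²·10.5²·0.84] + 246.96 = 1552.32 + 246.96 = 1799.28.
Reliability = 1799.28 / 2451.96 = 0.7338.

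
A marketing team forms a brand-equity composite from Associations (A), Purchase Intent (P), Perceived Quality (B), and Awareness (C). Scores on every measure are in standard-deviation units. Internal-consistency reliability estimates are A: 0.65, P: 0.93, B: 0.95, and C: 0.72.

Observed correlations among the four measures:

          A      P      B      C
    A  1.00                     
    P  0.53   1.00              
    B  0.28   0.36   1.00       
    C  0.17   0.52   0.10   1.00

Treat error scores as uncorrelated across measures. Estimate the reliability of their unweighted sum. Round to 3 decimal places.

0.905

Var(A+P+B+C) = 4 + 2·[0.53 + 0.28 + 0.17 + 0.36 + 0.52 + 0.10] = 4 + 3.92 = 7.92.
With uncorrelated errors the cross-covariances are all true-score covariance, so they carry over unchanged; only the diagonal terms shrink to ρᵢσᵢ².
True-score variance = [0.65 + 0.93 + 0.95 + 0.72] + 3.92 = 3.25 + 3.92 = 7.17.
Reliability = 7.17 / 7.92 = 0.905.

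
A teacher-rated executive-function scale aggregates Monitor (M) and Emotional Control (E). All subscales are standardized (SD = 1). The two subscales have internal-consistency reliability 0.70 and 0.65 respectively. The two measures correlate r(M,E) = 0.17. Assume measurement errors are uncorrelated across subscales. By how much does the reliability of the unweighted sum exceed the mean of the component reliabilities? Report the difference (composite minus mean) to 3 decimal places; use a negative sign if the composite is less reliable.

0.047

Var(sum) = 2 + 0.34 = 2.34; true-score variance = 1.35 + 0.34 = 1.69; composite reliability = 0.7222.
Mean component reliability = 0.6750.
Difference = 0.7222 − 0.6750 = 0.047.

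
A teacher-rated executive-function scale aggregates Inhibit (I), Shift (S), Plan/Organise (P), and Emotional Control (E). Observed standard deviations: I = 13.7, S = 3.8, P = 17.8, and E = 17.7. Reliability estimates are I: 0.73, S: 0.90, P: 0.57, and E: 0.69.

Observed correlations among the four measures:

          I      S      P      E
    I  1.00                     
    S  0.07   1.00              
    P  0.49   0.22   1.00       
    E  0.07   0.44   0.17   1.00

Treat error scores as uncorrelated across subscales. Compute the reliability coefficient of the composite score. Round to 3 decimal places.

0.782

Var(I+S+P+E) = 13.7² + 3.8² + 17.8² + 17.7² + 2·[13.7·3.8·0.07 + 13.7·17.8·0.49 + 13.7·17.7·0.07 + 3.8·17.8·0.22 + 3.8·17.7·0.44 + 17.8·17.7·0.17] = 832.26 + 476.291 = 1308.55.
With uncorrelated errors the cross-covariances are all true-score covariance, so they carry over unchanged; only the diagonal terms shrink to ρᵢσᵢ².
True-score variance = [13.7²·0.73 + 3.8²·0.90 + 17.8²·0.57 + 17.7²·0.69] + 476.291 = 546.779 + 476.291 = 1023.07.
Reliability = 1023.07 / 1308.55 = 0.782.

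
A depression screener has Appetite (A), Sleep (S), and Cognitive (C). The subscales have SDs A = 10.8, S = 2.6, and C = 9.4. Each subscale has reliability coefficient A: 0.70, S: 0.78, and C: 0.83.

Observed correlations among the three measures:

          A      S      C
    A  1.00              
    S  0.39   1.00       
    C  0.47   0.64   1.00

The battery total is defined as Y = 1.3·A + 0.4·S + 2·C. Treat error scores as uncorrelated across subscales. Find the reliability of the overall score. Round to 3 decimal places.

Var(Y) = 1.3²·10.8² + 0.4²·2.6² + 2²·9.4² + 2·[0.52·10.8·2.6·0.39 + 2.6·10.8·9.4·0.47 + 0.8·2.6·9.4·0.64] = 551.643 + 284.531 = 836.174.
Because errors are independent across components, Cov(Tᵢ,Tⱼ) = Cov(Xᵢ,Xⱼ); the off-diagonal part of the true-score variance is the same as above.
True-score variance = [1.3²·10.8²·0.70 + 0.4²·2.6²·0.78 + 2²·9.4²·0.83] + 284.531 = 432.184 + 284.531 = 716.715.
Reliability = 716.715 / 836.174 = 0.857.

0.857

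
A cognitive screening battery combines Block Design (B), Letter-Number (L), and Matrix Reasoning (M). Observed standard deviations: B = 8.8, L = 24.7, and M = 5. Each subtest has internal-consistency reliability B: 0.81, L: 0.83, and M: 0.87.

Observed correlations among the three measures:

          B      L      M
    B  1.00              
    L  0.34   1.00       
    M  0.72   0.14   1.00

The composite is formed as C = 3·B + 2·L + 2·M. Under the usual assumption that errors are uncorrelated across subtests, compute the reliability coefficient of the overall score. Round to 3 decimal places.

0.879

Var(C) = 3²·8.8² + 2²·24.7² + 2²·5² + 2·[6·8.8·24.7·0.34 + 6·8.8·5·0.72 + 4·24.7·5·0.14] = 3237.32 + 1405.31 = 4642.63.
With uncorrelated errors the cross-covariances are all true-score covariance, so they carry over unchanged; only the diagonal terms shrink to ρᵢσᵢ².
True-score variance = [3²·8.8²·0.81 + 2²·24.7²·0.83 + 2²·5²·0.87] + 1405.31 = 2677.04 + 1405.31 = 4082.35.
Reliability = 4082.35 / 4642.63 = 0.879.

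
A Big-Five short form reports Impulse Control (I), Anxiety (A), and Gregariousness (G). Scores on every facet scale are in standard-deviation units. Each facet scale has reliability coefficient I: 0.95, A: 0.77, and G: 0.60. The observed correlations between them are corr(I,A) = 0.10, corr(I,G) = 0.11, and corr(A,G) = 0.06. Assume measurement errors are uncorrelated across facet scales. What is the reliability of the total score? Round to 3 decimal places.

0.808

Var(I+A+G) = 3 + 2·[0.10 + 0.11 + 0.06] = 3 + 0.54 = 3.54.
Because errors are independent across components, Cov(Tᵢ,Tⱼ) = Cov(Xᵢ,Xⱼ); the off-diagonal part of the true-score variance is the same as above.
True-score variance = [0.95 + 0.77 + 0.60] + 0.54 = 2.32 + 0.54 = 2.86.
Reliability = 2.86 / 3.54 = 0.808.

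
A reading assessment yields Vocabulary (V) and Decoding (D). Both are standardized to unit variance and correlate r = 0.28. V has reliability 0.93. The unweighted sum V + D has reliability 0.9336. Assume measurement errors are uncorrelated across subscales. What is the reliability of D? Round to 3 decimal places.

Var(V+D) = 2 + 2·0.28 = 2.560.
True-score variance = ρ_V + ρ_D + 2·0.28, so 0.9336 = (0.93 + ρ_D + 0.56) / 2.560.
ρ_D = 0.9336·2.560 − 0.93 − 0.56 = 0.900.

0.900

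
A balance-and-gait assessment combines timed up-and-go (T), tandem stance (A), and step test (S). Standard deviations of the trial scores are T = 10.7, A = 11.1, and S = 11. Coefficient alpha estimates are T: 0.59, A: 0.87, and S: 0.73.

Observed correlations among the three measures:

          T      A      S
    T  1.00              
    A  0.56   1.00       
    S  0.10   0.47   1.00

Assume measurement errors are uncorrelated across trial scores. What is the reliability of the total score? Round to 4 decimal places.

0.8482

Var(T+A+S) = 10.7² + 11.1² + 11² + 2·[10.7·11.1·0.56 + 10.7·11·0.10 + 11.1·11·0.47] = 358.7 + 271.336 = 630.036.
Under uncorrelated errors the observed covariances equal the true-score covariances, so only the own-variance terms attenuate.
True-score variance = [10.7²·0.59 + 11.1²·0.87 + 11²·0.73] + 271.336 = 263.072 + 271.336 = 534.408.
Reliability = 534.408 / 630.036 = 0.8482.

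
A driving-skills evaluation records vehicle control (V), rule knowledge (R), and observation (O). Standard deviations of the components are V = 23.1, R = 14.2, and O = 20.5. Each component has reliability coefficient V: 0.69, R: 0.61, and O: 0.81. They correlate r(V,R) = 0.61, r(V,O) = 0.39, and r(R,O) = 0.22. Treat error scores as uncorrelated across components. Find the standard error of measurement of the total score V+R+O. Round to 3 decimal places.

Var(total) = 1155.5 + 897.637 = 2053.14.
True-score variance = 831.594 + 897.637 = 1729.23, so reliability = 0.8422.
Error variance = 2053.14 − 1729.23 = 323.906; SEM = √323.906 = 17.997.

17.997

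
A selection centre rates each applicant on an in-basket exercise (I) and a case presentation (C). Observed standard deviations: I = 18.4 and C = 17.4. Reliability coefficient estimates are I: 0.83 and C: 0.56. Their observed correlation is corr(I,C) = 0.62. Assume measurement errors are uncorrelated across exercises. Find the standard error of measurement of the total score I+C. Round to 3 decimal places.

13.812

Var(total) = 641.32 + 396.998 = 1038.32.
True-score variance = 450.55 + 396.998 = 847.549, so reliability = 0.8163.
Error variance = 1038.32 − 847.549 = 190.77; SEM = √190.77 = 13.812.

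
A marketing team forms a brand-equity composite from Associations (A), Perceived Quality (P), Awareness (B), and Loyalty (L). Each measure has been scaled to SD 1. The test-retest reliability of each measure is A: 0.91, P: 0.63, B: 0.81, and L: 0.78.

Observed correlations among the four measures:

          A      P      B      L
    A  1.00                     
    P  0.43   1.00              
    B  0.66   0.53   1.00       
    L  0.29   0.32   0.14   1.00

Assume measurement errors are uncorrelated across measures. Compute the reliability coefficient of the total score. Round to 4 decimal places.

0.9005

Var(A+P+B+L) = 4 + 2·[0.43 + 0.66 + 0.29 + 0.53 + 0.32 + 0.14] = 4 + 4.74 = 8.74.
With uncorrelated errors the cross-covariances are all true-score covariance, so they carry over unchanged; only the diagonal terms shrink to ρᵢσᵢ².
True-score variance = [0.91 + 0.63 + 0.81 + 0.78] + 4.74 = 3.13 + 4.74 = 7.87.
Reliability = 7.87 / 8.74 = 0.9005.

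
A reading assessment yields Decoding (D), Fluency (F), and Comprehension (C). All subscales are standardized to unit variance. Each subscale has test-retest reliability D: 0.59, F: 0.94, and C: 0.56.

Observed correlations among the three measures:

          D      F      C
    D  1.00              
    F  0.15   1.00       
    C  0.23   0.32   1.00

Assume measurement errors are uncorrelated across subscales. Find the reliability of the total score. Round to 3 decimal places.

Var(D+F+C) = 3 + 2·[0.15 + 0.23 + 0.32] = 3 + 1.4 = 4.4.
Because errors are independent across components, Cov(Tᵢ,Tⱼ) = Cov(Xᵢ,Xⱼ); the off-diagonal part of the true-score variance is the same as above.
True-score variance = [0.59 + 0.94 + 0.56] + 1.4 = 2.09 + 1.4 = 3.49.
Reliability = 3.49 / 4.4 = 0.793.

0.793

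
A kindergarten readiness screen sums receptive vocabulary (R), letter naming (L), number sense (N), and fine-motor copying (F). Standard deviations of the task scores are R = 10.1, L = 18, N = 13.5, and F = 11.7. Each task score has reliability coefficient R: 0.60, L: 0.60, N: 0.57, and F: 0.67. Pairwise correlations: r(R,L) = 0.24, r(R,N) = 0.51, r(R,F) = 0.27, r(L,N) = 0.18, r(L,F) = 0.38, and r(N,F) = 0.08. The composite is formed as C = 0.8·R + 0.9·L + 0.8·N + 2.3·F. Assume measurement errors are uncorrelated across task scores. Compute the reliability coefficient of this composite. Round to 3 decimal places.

Var(C) = 0.8²·10.1² + 0.9²·18² + 0.8²·13.5² + 2.3²·11.7² + 2·[0.72·10.1·18·0.24 + 0.64·10.1·13.5·0.51 + 1.84·10.1·11.7·0.27 + 0.72·18·13.5·0.18 + 2.07·18·11.7·0.38 + 1.84·13.5·11.7·0.08] = 1168.51 + 710.055 = 1878.57.
Because errors are independent across components, Cov(Tᵢ,Tⱼ) = Cov(Xᵢ,Xⱼ); the off-diagonal part of the true-score variance is the same as above.
True-score variance = [0.8²·10.1²·0.60 + 0.9²·18²·0.60 + 0.8²·13.5²·0.57 + 2.3²·11.7²·0.67] + 710.055 = 748.3 + 710.055 = 1458.35.
Reliability = 1458.35 / 1878.57 = 0.776.

0.776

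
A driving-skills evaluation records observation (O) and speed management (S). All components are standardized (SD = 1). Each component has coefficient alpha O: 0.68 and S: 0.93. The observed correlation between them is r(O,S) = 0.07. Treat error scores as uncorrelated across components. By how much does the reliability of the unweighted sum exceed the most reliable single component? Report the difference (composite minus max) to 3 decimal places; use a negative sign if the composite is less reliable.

-0.112

Var(sum) = 2 + 0.14 = 2.14; true-score variance = 1.61 + 0.14 = 1.75; composite reliability = 0.8178.
Max component reliability = 0.9300.
Difference = 0.8178 − 0.9300 = -0.112.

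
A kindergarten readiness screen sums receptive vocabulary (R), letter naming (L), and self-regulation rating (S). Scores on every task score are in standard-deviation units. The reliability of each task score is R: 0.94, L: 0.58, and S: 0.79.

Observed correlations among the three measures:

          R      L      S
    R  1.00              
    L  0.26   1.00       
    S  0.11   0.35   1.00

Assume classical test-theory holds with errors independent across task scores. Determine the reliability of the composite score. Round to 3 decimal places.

Var(R+L+S) = 3 + 2·[0.26 + 0.11 + 0.35] = 3 + 1.44 = 4.44.
Because errors are independent across components, Cov(Tᵢ,Tⱼ) = Cov(Xᵢ,Xⱼ); the off-diagonal part of the true-score variance is the same as above.
True-score variance = [0.94 + 0.58 + 0.79] + 1.44 = 2.31 + 1.44 = 3.75.
Reliability = 3.75 / 4.44 = 0.845.

0.845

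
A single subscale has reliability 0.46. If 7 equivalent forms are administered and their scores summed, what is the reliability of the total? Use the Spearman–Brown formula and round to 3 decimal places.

0.856

ρ_k = kρ / (1 + (k−1)ρ) = 7·0.46 / (1 + 6·0.46) = 3.220 / 3.760 = 0.856.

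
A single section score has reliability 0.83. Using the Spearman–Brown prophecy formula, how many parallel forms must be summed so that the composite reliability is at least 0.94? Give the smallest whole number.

k ≥ ρ*(1−ρ₁)/(ρ₁(1−ρ*)) = 0.94·0.17 / (0.83·0.06) = 3.209.
Smallest integer k = 4.

4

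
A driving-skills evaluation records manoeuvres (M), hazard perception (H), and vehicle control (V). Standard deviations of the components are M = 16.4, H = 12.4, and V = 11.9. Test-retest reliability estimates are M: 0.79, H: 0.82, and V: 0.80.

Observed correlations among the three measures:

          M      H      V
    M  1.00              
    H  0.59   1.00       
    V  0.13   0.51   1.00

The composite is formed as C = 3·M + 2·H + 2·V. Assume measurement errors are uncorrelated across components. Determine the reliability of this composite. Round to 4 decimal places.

0.8769

Var(C) = 3²·16.4² + 2²·12.4² + 2²·11.9² + 2·[6·16.4·12.4·0.59 + 6·16.4·11.9·0.13 + 4·12.4·11.9·0.51] = 3602.12 + 2346.28 = 5948.4.
Because errors are independent across components, Cov(Tᵢ,Tⱼ) = Cov(Xᵢ,Xⱼ); the off-diagonal part of the true-score variance is the same as above.
True-score variance = [3²·16.4²·0.79 + 2²·12.4²·0.82 + 2²·11.9²·0.80] + 2346.28 = 2869.79 + 2346.28 = 5216.07.
Reliability = 5216.07 / 5948.4 = 0.8769.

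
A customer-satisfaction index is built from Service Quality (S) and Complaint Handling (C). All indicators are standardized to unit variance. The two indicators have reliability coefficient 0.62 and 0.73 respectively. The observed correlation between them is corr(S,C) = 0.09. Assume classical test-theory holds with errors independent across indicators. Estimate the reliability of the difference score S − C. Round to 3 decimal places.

Var(S−C) = 1 + 1 − 2·0.09 = 2 − 0.18 = 1.82.
Because errors are independent across components, Cov(Tᵢ,Tⱼ) = Cov(Xᵢ,Xⱼ); the off-diagonal part of the true-score variance is the same as above.
True-score variance = [0.62 + 0.73] − 0.18 = 1.35 − 0.18 = 1.17.
Reliability = 1.17 / 1.82 = 0.643.

0.643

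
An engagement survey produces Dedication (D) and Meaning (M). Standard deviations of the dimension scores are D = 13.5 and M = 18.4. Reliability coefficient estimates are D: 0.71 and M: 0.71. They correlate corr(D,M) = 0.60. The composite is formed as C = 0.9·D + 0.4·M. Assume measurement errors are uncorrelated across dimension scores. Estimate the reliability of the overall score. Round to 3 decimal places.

0.811

Var(C) = 0.9²·13.5² + 0.4²·18.4² + 2·[0.36·13.5·18.4·0.60] = 201.792 + 107.309 = 309.101.
Under uncorrelated errors the observed covariances equal the true-score covariances, so only the own-variance terms attenuate.
True-score variance = [0.9²·13.5²·0.71 + 0.4²·18.4²·0.71] + 107.309 = 143.272 + 107.309 = 250.581.
Reliability = 250.581 / 309.101 = 0.811.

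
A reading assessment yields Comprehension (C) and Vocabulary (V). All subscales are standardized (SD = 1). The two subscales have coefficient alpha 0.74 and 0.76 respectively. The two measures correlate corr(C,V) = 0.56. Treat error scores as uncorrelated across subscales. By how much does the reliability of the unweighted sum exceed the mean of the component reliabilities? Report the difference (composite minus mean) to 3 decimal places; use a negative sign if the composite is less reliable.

0.090

Var(sum) = 2 + 1.12 = 3.12; true-score variance = 1.5 + 1.12 = 2.62; composite reliability = 0.8397.
Mean component reliability = 0.7500.
Difference = 0.8397 − 0.7500 = 0.090.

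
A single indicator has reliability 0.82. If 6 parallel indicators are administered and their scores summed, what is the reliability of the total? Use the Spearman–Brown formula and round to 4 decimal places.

ρ_k = kρ / (1 + (k−1)ρ) = 6·0.82 / (1 + 5·0.82) = 4.920 / 5.100 = 0.9647.

0.9647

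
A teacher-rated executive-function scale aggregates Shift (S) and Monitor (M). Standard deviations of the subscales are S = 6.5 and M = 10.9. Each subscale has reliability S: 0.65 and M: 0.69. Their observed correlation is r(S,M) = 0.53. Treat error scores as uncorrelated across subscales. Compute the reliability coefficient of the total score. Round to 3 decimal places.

0.781

Var(S+M) = 6.5² + 10.9² + 2·[6.5·10.9·0.53] = 161.06 + 75.101 = 236.161.
Because errors are independent across components, Cov(Tᵢ,Tⱼ) = Cov(Xᵢ,Xⱼ); the off-diagonal part of the true-score variance is the same as above.
True-score variance = [6.5²·0.65 + 10.9²·0.69] + 75.101 = 109.441 + 75.101 = 184.542.
Reliability = 184.542 / 236.161 = 0.781.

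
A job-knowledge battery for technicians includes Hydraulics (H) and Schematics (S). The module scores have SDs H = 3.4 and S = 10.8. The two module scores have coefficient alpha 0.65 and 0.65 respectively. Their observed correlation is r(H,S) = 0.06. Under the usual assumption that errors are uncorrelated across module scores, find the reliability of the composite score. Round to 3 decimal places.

Var(H+S) = 3.4² + 10.8² + 2·[3.4·10.8·0.06] = 128.2 + 4.4064 = 132.606.
Because errors are independent across components, Cov(Tᵢ,Tⱼ) = Cov(Xᵢ,Xⱼ); the off-diagonal part of the true-score variance is the same as above.
True-score variance = [3.4²·0.65 + 10.8²·0.65] + 4.4064 = 83.33 + 4.4064 = 87.7364.
Reliability = 87.7364 / 132.606 = 0.662.

0.662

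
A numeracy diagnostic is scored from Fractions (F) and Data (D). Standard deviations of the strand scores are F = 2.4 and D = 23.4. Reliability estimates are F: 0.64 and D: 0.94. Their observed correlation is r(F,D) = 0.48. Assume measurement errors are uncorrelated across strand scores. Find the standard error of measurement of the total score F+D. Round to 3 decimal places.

5.910

Var(total) = 553.32 + 53.9136 = 607.234.
True-score variance = 518.393 + 53.9136 = 572.306, so reliability = 0.9425.
Error variance = 607.234 − 572.306 = 34.9272; SEM = √34.9272 = 5.910.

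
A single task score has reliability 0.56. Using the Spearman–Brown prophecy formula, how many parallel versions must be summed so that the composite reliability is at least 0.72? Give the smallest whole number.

k ≥ ρ*(1−ρ₁)/(ρ₁(1−ρ*)) = 0.72·0.44 / (0.56·0.28) = 2.020.
Smallest integer k = 3.

3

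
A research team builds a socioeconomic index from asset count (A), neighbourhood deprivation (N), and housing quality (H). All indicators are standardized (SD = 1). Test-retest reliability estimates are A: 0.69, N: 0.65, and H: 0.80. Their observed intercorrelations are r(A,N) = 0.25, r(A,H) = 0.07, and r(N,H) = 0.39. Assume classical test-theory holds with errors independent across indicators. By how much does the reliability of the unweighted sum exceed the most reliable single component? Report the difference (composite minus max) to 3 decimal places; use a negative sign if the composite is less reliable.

0.005

Var(sum) = 3 + 1.42 = 4.42; true-score variance = 2.14 + 1.42 = 3.56; composite reliability = 0.8054.
Max component reliability = 0.8000.
Difference = 0.8054 − 0.8000 = 0.005.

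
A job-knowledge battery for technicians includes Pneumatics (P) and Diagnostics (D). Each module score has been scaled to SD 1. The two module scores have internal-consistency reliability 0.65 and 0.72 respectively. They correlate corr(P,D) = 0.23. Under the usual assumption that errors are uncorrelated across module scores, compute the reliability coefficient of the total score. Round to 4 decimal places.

Var(P+D) = 2 + 2·[0.23] = 2 + 0.46 = 2.46.
Because errors are independent across components, Cov(Tᵢ,Tⱼ) = Cov(Xᵢ,Xⱼ); the off-diagonal part of the true-score variance is the same as above.
True-score variance = [0.65 + 0.72] + 0.46 = 1.37 + 0.46 = 1.83.
Reliability = 1.83 / 2.46 = 0.7439.

0.7439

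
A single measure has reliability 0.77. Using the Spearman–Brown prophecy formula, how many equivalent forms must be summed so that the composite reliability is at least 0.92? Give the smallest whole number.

4

k ≥ ρ*(1−ρ₁)/(ρ₁(1−ρ*)) = 0.92·0.23 / (0.77·0.08) = 3.435.
Smallest integer k = 4.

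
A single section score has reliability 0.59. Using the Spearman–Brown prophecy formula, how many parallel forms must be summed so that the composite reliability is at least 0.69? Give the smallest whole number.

k ≥ ρ*(1−ρ₁)/(ρ₁(1−ρ*)) = 0.69·0.41 / (0.59·0.31) = 1.547.
Smallest integer k = 2.

2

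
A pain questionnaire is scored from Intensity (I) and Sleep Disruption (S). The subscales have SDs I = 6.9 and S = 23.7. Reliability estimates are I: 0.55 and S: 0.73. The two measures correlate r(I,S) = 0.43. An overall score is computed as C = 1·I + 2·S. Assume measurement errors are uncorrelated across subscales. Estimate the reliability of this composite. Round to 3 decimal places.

Var(C) = 6.9² + 2²·23.7² + 2·[2·6.9·23.7·0.43] = 2294.37 + 281.272 = 2575.64.
Because errors are independent across components, Cov(Tᵢ,Tⱼ) = Cov(Xᵢ,Xⱼ); the off-diagonal part of the true-score variance is the same as above.
True-score variance = [6.9²·0.55 + 2²·23.7²·0.73] + 281.272 = 1666.32 + 281.272 = 1947.59.
Reliability = 1947.59 / 2575.64 = 0.756.

0.756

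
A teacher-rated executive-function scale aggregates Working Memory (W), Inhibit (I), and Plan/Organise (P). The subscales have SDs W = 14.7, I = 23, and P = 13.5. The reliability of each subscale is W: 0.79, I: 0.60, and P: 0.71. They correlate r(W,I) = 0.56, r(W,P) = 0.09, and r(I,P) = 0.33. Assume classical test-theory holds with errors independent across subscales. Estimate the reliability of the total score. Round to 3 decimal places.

0.800

Var(W+I+P) = 14.7² + 23² + 13.5² + 2·[14.7·23·0.56 + 14.7·13.5·0.09 + 23·13.5·0.33] = 927.34 + 619.323 = 1546.66.
With uncorrelated errors the cross-covariances are all true-score covariance, so they carry over unchanged; only the diagonal terms shrink to ρᵢσᵢ².
True-score variance = [14.7²·0.79 + 23²·0.60 + 13.5²·0.71] + 619.323 = 617.509 + 619.323 = 1236.83.
Reliability = 1236.83 / 1546.66 = 0.800.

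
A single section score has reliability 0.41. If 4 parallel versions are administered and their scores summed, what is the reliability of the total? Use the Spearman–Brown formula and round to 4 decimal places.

ρ_k = kρ / (1 + (k−1)ρ) = 4·0.41 / (1 + 3·0.41) = 1.640 / 2.230 = 0.7354.

0.7354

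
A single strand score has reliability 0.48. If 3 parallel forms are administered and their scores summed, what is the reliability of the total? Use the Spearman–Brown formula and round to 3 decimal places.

ρ_k = kρ / (1 + (k−1)ρ) = 3·0.48 / (1 + 2·0.48) = 1.440 / 1.960 = 0.735.

0.735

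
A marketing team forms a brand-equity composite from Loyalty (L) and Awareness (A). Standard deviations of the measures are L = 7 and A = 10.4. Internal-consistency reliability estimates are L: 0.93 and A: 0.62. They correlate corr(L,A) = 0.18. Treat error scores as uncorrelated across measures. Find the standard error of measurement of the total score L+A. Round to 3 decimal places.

Var(total) = 157.16 + 26.208 = 183.368.
True-score variance = 112.629 + 26.208 = 138.837, so reliability = 0.7572.
Error variance = 183.368 − 138.837 = 44.5308; SEM = √44.5308 = 6.673.

6.673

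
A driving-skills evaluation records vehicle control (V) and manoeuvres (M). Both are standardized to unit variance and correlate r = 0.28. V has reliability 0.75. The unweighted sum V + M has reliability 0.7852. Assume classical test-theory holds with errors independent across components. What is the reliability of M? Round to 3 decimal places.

0.700

Var(V+M) = 2 + 2·0.28 = 2.560.
True-score variance = ρ_V + ρ_M + 2·0.28, so 0.7852 = (0.75 + ρ_M + 0.56) / 2.560.
ρ_M = 0.7852·2.560 − 0.75 − 0.56 = 0.700.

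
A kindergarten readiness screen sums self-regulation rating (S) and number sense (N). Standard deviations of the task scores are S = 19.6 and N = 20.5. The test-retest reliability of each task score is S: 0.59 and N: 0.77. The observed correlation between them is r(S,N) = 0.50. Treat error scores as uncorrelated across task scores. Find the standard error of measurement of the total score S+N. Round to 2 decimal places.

Var(total) = 804.41 + 401.8 = 1206.21.
True-score variance = 550.247 + 401.8 = 952.047, so reliability = 0.7893.
Error variance = 1206.21 − 952.047 = 254.163; SEM = √254.163 = 15.94.

15.94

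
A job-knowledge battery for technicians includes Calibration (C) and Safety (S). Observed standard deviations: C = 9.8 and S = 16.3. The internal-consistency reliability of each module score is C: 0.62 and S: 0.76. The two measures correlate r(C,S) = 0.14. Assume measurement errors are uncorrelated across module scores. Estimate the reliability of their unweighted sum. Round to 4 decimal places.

Var(C+S) = 9.8² + 16.3² + 2·[9.8·16.3·0.14] = 361.73 + 44.7272 = 406.457.
Because errors are independent across components, Cov(Tᵢ,Tⱼ) = Cov(Xᵢ,Xⱼ); the off-diagonal part of the true-score variance is the same as above.
True-score variance = [9.8²·0.62 + 16.3²·0.76] + 44.7272 = 261.469 + 44.7272 = 306.196.
Reliability = 306.196 / 406.457 = 0.7533.

0.7533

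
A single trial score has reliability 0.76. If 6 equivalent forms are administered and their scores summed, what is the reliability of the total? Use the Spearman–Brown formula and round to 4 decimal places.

0.9500

ρ_k = kρ / (1 + (k−1)ρ) = 6·0.76 / (1 + 5·0.76) = 4.560 / 4.800 = 0.9500.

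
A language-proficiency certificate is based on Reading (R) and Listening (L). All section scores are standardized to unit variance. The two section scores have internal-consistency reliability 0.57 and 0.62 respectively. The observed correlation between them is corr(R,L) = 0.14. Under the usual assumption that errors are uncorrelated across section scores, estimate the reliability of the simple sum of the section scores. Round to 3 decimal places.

0.645

Var(R+L) = 2 + 2·[0.14] = 2 + 0.28 = 2.28.
Because errors are independent across components, Cov(Tᵢ,Tⱼ) = Cov(Xᵢ,Xⱼ); the off-diagonal part of the true-score variance is the same as above.
True-score variance = [0.57 + 0.62] + 0.28 = 1.19 + 0.28 = 1.47.
Reliability = 1.47 / 2.28 = 0.645.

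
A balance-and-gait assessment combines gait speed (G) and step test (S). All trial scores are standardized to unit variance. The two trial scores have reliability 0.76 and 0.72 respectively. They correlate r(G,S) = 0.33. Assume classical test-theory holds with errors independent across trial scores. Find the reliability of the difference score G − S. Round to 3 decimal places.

Var(G−S) = 1 + 1 − 2·0.33 = 2 − 0.66 = 1.34.
Because errors are independent across components, Cov(Tᵢ,Tⱼ) = Cov(Xᵢ,Xⱼ); the off-diagonal part of the true-score variance is the same as above.
True-score variance = [0.76 + 0.72] − 0.66 = 1.48 − 0.66 = 0.82.
Reliability = 0.82 / 1.34 = 0.612.

0.612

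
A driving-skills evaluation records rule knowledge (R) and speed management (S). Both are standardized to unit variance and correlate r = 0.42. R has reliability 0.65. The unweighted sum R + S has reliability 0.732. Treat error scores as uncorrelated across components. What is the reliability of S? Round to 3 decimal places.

0.589

Var(R+S) = 2 + 2·0.42 = 2.840.
True-score variance = ρ_R + ρ_S + 2·0.42, so 0.732 = (0.65 + ρ_S + 0.84) / 2.840.
ρ_S = 0.732·2.840 − 0.65 − 0.84 = 0.589.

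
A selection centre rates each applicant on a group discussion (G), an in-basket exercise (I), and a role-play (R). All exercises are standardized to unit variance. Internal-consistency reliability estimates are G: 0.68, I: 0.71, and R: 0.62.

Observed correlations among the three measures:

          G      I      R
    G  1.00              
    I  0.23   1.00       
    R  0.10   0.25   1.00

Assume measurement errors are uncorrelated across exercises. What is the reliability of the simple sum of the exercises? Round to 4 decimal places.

Var(G+I+R) = 3 + 2·[0.23 + 0.10 + 0.25] = 3 + 1.16 = 4.16.
Under uncorrelated errors the observed covariances equal the true-score covariances, so only the own-variance terms attenuate.
True-score variance = [0.68 + 0.71 + 0.62] + 1.16 = 2.01 + 1.16 = 3.17.
Reliability = 3.17 / 4.16 = 0.7620.

0.7620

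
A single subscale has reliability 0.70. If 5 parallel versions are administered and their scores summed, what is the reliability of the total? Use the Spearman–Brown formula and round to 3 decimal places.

ρ_k = kρ / (1 + (k−1)ρ) = 5·0.70 / (1 + 4·0.70) = 3.500 / 3.800 = 0.921.

0.921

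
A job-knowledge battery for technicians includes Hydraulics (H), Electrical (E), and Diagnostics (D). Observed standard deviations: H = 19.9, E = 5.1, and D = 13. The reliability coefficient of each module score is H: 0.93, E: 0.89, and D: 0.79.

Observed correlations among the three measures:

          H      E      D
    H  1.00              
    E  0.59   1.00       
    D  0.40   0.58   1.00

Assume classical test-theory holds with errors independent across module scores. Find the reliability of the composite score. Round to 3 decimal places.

Var(H+E+D) = 19.9² + 5.1² + 13² + 2·[19.9·5.1·0.59 + 19.9·13·0.40 + 5.1·13·0.58] = 591.02 + 403.626 = 994.646.
Under uncorrelated errors the observed covariances equal the true-score covariances, so only the own-variance terms attenuate.
True-score variance = [19.9²·0.93 + 5.1²·0.89 + 13²·0.79] + 403.626 = 524.948 + 403.626 = 928.574.
Reliability = 928.574 / 994.646 = 0.934.

0.934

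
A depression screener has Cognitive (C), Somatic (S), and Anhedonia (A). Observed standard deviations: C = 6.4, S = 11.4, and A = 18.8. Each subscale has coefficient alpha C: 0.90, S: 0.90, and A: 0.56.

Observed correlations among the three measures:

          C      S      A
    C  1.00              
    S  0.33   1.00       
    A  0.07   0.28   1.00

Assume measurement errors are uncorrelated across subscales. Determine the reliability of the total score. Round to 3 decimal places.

0.757

Var(C+S+A) = 6.4² + 11.4² + 18.8² + 2·[6.4·11.4·0.33 + 6.4·18.8·0.07 + 11.4·18.8·0.28] = 524.36 + 185.018 = 709.378.
Under uncorrelated errors the observed covariances equal the true-score covariances, so only the own-variance terms attenuate.
True-score variance = [6.4²·0.90 + 11.4²·0.90 + 18.8²·0.56] + 185.018 = 351.754 + 185.018 = 536.772.
Reliability = 536.772 / 709.378 = 0.757.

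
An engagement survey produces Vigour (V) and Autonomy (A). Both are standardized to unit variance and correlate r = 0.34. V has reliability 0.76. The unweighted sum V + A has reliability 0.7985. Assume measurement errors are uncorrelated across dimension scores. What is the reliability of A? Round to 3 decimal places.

Var(V+A) = 2 + 2·0.34 = 2.680.
True-score variance = ρ_V + ρ_A + 2·0.34, so 0.7985 = (0.76 + ρ_A + 0.68) / 2.680.
ρ_A = 0.7985·2.680 − 0.76 − 0.68 = 0.700.

0.700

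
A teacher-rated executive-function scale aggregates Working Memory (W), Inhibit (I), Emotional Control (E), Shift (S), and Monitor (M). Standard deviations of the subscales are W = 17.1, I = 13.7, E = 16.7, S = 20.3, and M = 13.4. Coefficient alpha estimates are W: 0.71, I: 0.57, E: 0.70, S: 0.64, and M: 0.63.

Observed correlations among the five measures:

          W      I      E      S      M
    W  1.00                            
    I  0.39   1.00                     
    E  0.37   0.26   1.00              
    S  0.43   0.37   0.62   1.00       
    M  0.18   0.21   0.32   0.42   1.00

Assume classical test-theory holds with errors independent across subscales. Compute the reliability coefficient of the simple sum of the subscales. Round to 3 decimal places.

Var(W+I+E+S+M) = 17.1² + 13.7² + 16.7² + 20.3² + 13.4² + 2·[17.1·13.7·0.39 + 17.1·16.7·0.37 + 17.1·20.3·0.43 + 17.1·13.4·0.18 + 13.7·16.7·0.26 + 13.7·20.3·0.37 + 13.7·13.4·0.21 + 16.7·20.3·0.62 + 16.7·13.4·0.32 + 20.3·13.4·0.42] = 1350.64 + 1969.04 = 3319.68.
Under uncorrelated errors the observed covariances equal the true-score covariances, so only the own-variance terms attenuate.
True-score variance = [17.1²·0.71 + 13.7²·0.57 + 16.7²·0.70 + 20.3²·0.64 + 13.4²·0.63] + 1969.04 = 886.678 + 1969.04 = 2855.72.
Reliability = 2855.72 / 3319.68 = 0.860.

0.860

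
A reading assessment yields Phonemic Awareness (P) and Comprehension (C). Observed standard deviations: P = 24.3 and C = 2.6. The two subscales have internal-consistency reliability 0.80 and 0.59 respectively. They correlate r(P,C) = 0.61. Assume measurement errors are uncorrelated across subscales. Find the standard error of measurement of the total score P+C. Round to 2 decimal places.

Var(total) = 597.25 + 77.0796 = 674.33.
True-score variance = 476.38 + 77.0796 = 553.46, so reliability = 0.8208.
Error variance = 674.33 − 553.46 = 120.87; SEM = √120.87 = 10.99.

10.99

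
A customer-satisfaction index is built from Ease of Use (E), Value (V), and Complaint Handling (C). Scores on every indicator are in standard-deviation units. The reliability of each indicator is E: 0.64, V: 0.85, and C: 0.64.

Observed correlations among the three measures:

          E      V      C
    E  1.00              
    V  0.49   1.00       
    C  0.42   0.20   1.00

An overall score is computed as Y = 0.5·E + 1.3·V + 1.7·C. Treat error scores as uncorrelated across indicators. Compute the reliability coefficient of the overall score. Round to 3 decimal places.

0.804

Var(Y) = 0.5² + 1.3² + 1.7² + 2·[0.65·0.49 + 0.85·0.42 + 2.21·0.20] = 4.83 + 2.235 = 7.065.
With uncorrelated errors the cross-covariances are all true-score covariance, so they carry over unchanged; only the diagonal terms shrink to ρᵢσᵢ².
True-score variance = [0.5²·0.64 + 1.3²·0.85 + 1.7²·0.64] + 2.235 = 3.4461 + 2.235 = 5.6811.
Reliability = 5.6811 / 7.065 = 0.804.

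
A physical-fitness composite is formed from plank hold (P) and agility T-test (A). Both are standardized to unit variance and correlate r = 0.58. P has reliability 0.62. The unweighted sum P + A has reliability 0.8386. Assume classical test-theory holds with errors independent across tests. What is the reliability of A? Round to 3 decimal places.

Var(P+A) = 2 + 2·0.58 = 3.160.
True-score variance = ρ_P + ρ_A + 2·0.58, so 0.8386 = (0.62 + ρ_A + 1.16) / 3.160.
ρ_A = 0.8386·3.160 − 0.62 − 1.16 = 0.870.

0.870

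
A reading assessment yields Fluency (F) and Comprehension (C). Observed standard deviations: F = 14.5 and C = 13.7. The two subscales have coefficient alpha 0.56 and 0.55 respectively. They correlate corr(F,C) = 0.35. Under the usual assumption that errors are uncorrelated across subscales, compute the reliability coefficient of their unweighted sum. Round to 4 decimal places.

0.6704

Var(F+C) = 14.5² + 13.7² + 2·[14.5·13.7·0.35] = 397.94 + 139.055 = 536.995.
Because errors are independent across components, Cov(Tᵢ,Tⱼ) = Cov(Xᵢ,Xⱼ); the off-diagonal part of the true-score variance is the same as above.
True-score variance = [14.5²·0.56 + 13.7²·0.55] + 139.055 = 220.969 + 139.055 = 360.024.
Reliability = 360.024 / 536.995 = 0.6704.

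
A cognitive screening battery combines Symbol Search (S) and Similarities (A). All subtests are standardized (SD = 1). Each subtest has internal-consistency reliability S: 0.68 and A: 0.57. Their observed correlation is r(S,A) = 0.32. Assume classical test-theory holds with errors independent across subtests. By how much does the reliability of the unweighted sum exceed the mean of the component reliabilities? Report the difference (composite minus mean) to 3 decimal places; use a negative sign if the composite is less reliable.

0.091

Var(sum) = 2 + 0.64 = 2.64; true-score variance = 1.25 + 0.64 = 1.89; composite reliability = 0.7159.
Mean component reliability = 0.6250.
Difference = 0.7159 − 0.6250 = 0.091.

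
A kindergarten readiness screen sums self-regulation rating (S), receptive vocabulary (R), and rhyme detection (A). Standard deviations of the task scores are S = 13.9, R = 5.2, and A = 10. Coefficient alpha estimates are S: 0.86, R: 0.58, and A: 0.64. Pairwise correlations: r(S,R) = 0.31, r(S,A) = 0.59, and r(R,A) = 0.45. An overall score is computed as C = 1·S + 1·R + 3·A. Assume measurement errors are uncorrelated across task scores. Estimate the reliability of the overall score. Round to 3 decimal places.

Var(C) = 13.9² + 5.2² + 3²·10² + 2·[13.9·5.2·0.31 + 3·13.9·10·0.59 + 3·5.2·10·0.45] = 1120.25 + 677.274 = 1797.52.
Under uncorrelated errors the observed covariances equal the true-score covariances, so only the own-variance terms attenuate.
True-score variance = [13.9²·0.86 + 5.2²·0.58 + 3²·10²·0.64] + 677.274 = 757.844 + 677.274 = 1435.12.
Reliability = 1435.12 / 1797.52 = 0.798.

0.798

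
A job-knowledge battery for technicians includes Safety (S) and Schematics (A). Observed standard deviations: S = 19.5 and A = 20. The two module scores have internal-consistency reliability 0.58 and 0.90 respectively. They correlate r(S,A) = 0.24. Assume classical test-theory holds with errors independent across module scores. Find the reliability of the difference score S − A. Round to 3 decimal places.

Var(S−A) = 19.5² + 20² − 2·19.5·20·0.24 = 780.25 − 187.2 = 593.05.
Because errors are independent across components, Cov(Tᵢ,Tⱼ) = Cov(Xᵢ,Xⱼ); the off-diagonal part of the true-score variance is the same as above.
True-score variance = [19.5²·0.58 + 20²·0.90] − 187.2 = 580.545 − 187.2 = 393.345.
Reliability = 393.345 / 593.05 = 0.663.

0.663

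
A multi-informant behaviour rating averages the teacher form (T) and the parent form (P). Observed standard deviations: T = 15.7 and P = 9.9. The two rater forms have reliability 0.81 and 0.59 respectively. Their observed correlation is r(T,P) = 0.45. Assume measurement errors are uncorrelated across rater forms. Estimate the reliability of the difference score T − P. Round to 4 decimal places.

Var(T−P) = 15.7² + 9.9² − 2·15.7·9.9·0.45 = 344.5 − 139.887 = 204.613.
Because errors are independent across components, Cov(Tᵢ,Tⱼ) = Cov(Xᵢ,Xⱼ); the off-diagonal part of the true-score variance is the same as above.
True-score variance = [15.7²·0.81 + 9.9²·0.59] − 139.887 = 257.483 − 139.887 = 117.596.
Reliability = 117.596 / 204.613 = 0.5747.

0.5747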